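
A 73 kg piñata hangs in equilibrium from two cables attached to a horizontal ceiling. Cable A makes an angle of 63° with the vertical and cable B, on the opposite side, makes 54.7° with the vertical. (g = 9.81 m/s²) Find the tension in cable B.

Angles from the horizontal: cable A is 90° − 63° = 27°, cable B is 90° − 54.7° = 35.3°.
Weight W = 73 × 9.81 = 716.1 N acts straight down.
Horizontal: T_A cos 27° = T_B cos 35.3°  →  T_A = 0.916 T_B.
Vertical: T_A sin 27° + T_B sin 35.3° = 716.1.
Substituting the horizontal relation into the vertical equation gives 0.9937 T_B = 716.1, so T_B = 720.7 N.

T_B ≈ 721 N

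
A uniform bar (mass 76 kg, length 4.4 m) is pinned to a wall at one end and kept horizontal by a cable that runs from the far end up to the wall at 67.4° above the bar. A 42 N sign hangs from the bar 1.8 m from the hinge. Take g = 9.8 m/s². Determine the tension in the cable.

Take torques about the hinge: T sin 67.4° · 4.4 = 76×9.8×2.2 + 42×1.8 = 1714.2 N·m.
So T = 1714.2 / (0.9232 × 4.4) = 421.99 N.

T ≈ 422 N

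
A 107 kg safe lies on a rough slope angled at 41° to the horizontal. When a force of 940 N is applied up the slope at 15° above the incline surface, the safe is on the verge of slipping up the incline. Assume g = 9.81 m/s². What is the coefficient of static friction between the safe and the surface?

On the verge of sliding up the incline, friction is at its maximum μN and acts down the slope.
Perpendicular to incline: N = W cos 41° − P sin 15° = 792.2 − 243.3 = 548.9 N.
Along incline: P cos 15° − μN = W sin 41° → μ = −(W sin 41° − P cos 15°) / N = 0.3996.

μ ≈ 0.400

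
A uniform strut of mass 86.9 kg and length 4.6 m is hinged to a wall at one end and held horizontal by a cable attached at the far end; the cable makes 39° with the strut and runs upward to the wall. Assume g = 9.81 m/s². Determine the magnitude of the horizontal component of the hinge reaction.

H_x ≈ 526 N

Take torques about the hinge: T sin 39° · 4.6 = 86.9×9.81×2.3 = 1960.7 N·m.
So T = 1960.7 / (0.6293 × 4.6) = 677.31 N.
ΣF_x = 0: H_x = T cos 39° = 526.37 N.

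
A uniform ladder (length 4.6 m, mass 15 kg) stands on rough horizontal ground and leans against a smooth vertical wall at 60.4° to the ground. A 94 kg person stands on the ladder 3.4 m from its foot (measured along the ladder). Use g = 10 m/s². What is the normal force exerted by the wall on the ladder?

Torques about the foot: N_wall · 4.6 sin 60.4° = 15×10×2.3 cos 60.4° + 94×10×3.4 cos 60.4° → N_wall = 437.3 N.

N_wall ≈ 437 N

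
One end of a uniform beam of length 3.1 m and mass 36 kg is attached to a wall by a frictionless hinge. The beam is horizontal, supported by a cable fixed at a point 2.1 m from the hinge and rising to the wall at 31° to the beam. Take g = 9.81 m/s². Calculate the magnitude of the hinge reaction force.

|H| ≈ 444 N

Take torques about the hinge: T sin 31° · 2.1 = 36×9.81×1.55 = 547.4 N·m.
So T = 547.4 / (0.5150 × 2.1) = 506.11 N.
ΣF_x = 0: H_x = T cos 31° = 433.82 N.
ΣF_y = 0: H_y = (36×9.81) − T sin 31° = 353.16 − 260.67 = 92.494 N.
|H| = √(H_x² + H_y²) = √((433.82)² + (92.494)²) = 443.57 N.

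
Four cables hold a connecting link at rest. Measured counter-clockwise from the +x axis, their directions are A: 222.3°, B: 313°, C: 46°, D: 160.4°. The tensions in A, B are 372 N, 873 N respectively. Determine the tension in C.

T_C ≈ 801 N

Resolve: ΣF_x = 372 cos 222.3° + 873 cos 313° + T_C cos 46° + T_D cos 160.4° = 0.
        ΣF_y = 372 sin 222.3° + 873 sin 313° + T_C sin 46° + T_D sin 160.4° = 0.
The known terms sum to (320.2, -888.8) N, so 0.6947 T_C − 0.9421 T_D = -320.2 and 0.7193 T_C + 0.3355 T_D = 888.8.
Solving simultaneously: T_C = 801.5 N, T_D = 930.9 N.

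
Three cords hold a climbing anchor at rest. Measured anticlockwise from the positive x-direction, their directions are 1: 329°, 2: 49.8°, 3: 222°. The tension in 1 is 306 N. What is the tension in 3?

T_3 ≈ 2230 N

Resolve: ΣF_x = 306 cos 329° + T_2 cos 49.8° + T_3 cos 222° = 0.
        ΣF_y = 306 sin 329° + T_2 sin 49.8° + T_3 sin 222° = 0.
The known terms sum to (262.3, -157.6) N, so 0.6455 T_2 − 0.7431 T_3 = -262.3 and 0.7638 T_2 − 0.6691 T_3 = 157.6.
Solving simultaneously: T_2 = 2156 N, T_3 = 2226 N.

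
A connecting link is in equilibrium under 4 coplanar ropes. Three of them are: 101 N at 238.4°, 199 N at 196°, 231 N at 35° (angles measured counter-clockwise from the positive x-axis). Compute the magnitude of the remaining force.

F ≈ 55.6 N

Sum the known components: ΣF_x = -54.99 N, ΣF_y = -8.38 N.
For equilibrium the remaining force must supply (−ΣF_x, −ΣF_y) = (54.99, 8.38) N.
Magnitude = √((54.99)² + (8.38)²) = 55.62 N; direction = atan2(8.38, 54.99) = 8.7°.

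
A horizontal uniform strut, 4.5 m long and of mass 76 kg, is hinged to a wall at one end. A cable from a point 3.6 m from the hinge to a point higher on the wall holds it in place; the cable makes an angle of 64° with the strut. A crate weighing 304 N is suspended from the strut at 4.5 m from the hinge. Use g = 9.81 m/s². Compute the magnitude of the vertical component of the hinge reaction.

|H_y| ≈ 204 N

Take torques about the hinge: T sin 64° · 3.6 = 76×9.81×2.25 + 304×4.5 = 3045.5 N·m.
So T = 3045.5 / (0.8988 × 3.6) = 941.23 N.
ΣF_y = 0: H_y = (76×9.81 + 304) − T sin 64° = 1049.6 − 845.98 = 203.58 N.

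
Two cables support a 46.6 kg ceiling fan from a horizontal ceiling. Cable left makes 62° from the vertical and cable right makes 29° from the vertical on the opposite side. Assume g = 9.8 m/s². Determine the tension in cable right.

T_right ≈ 403 N

Angles from the horizontal: cable left is 90° − 62° = 28°, cable right is 90° − 29° = 61°.
Weight W = 46.6 × 9.8 = 456.7 N acts straight down.
Horizontal: T_left cos 28° = T_right cos 61°  →  T_left = 0.5491 T_right.
Vertical: T_left sin 28° + T_right sin 61° = 456.7.
Substituting the horizontal relation into the vertical equation gives 1.132 T_right = 456.7, so T_right = 403.3 N.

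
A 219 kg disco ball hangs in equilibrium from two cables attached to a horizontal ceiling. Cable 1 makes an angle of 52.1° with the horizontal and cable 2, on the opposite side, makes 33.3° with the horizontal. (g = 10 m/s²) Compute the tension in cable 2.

Weight W = 219 × 10 = 2190 N acts straight down.
Horizontal: T_1 cos 52.1° = T_2 cos 33.3°  →  T_1 = 1.361 T_2.
Vertical: T_1 sin 52.1° + T_2 sin 33.3° = 2190.
Substituting the horizontal relation into the vertical equation gives 1.623 T_2 = 2190, so T_2 = 1350 N.

T_2 ≈ 1350 N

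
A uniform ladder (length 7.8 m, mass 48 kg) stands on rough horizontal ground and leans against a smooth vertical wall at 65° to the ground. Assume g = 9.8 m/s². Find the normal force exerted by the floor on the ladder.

ΣF_y = 0: N_floor = 48×9.8 = 470.4 N.

N_floor ≈ 470 N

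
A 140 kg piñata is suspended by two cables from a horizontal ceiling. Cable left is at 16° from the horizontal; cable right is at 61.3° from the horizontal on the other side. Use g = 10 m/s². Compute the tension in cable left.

Weight W = 140 × 10 = 1400 N acts straight down.
Horizontal: T_left cos 16° = T_right cos 61.3°  →  T_right = 2.002 T_left.
Vertical: T_left sin 16° + T_right sin 61.3° = 1400.
Substituting the horizontal relation into the vertical equation gives 2.031 T_left = 1400, so T_left = 689.2 N.

T_left ≈ 689 N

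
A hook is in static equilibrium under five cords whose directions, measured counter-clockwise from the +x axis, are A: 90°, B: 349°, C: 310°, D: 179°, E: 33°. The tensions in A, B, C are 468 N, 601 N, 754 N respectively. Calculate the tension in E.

Resolve: ΣF_x = 468 cos 90° + 601 cos 349° + 754 cos 310° + T_D cos 179° + T_E cos 33° = 0.
        ΣF_y = 468 sin 90° + 601 sin 349° + 754 sin 310° + T_D sin 179° + T_E sin 33° = 0.
The known terms sum to (1075, -224.3) N, so -0.9998 T_D + 0.8387 T_E = -1075 and 0.0175 T_D + 0.5446 T_E = 224.3.
Solving simultaneously: T_D = 1383 N, T_E = 367.5 N.

T_E ≈ 367 N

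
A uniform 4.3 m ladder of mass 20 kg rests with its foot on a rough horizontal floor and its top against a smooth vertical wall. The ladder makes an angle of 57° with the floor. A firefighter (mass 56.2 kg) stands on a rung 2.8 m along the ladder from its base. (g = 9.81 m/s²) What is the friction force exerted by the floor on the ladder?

f ≈ 297 N

Torques about the foot: N_wall · 4.3 sin 57° = 20×9.81×2.15 cos 57° + 56.2×9.81×2.8 cos 57° → N_wall = 296.84 N.
ΣF_x = 0: f_floor = N_wall = 296.84 N.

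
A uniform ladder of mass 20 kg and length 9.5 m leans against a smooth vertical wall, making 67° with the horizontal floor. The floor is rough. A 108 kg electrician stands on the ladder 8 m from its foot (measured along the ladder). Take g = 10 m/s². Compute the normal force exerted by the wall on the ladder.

Torques about the foot: N_wall · 9.5 sin 67° = 20×10×4.75 cos 67° + 108×10×8 cos 67° → N_wall = 428.5 N.

N_wall ≈ 428 N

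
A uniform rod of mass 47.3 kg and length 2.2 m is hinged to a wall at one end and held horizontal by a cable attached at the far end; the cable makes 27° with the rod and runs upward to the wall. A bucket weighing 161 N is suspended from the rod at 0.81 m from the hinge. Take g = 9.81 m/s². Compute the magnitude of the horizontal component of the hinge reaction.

H_x ≈ 572 N

Take torques about the hinge: T sin 27° · 2.2 = 47.3×9.81×1.1 + 161×0.81 = 640.82 N·m.
So T = 640.82 / (0.4540 × 2.2) = 641.61 N.
ΣF_x = 0: H_x = T cos 27° = 571.68 N.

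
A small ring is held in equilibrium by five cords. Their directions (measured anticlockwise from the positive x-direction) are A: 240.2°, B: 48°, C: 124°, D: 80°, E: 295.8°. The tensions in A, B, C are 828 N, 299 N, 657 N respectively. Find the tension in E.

Resolve: ΣF_x = 828 cos 240.2° + 299 cos 48° + 657 cos 124° + T_D cos 80° + T_E cos 295.8° = 0.
        ΣF_y = 828 sin 240.2° + 299 sin 48° + 657 sin 124° + T_D sin 80° + T_E sin 295.8° = 0.
The known terms sum to (-578.8, 48.37) N, so 0.1736 T_D + 0.4352 T_E = 578.8 and 0.9848 T_D − 0.9003 T_E = -48.37.
Solving simultaneously: T_D = 854.9 N, T_E = 988.8 N.

T_E ≈ 989 N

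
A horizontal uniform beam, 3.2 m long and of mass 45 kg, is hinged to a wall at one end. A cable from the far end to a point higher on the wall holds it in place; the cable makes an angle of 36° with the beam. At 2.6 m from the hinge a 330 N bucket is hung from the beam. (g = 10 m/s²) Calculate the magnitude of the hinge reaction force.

Take torques about the hinge: T sin 36° · 3.2 = 45×10×1.6 + 330×2.6 = 1578 N·m.
So T = 1578 / (0.5878 × 3.2) = 838.95 N.
ΣF_x = 0: H_x = T cos 36° = 678.73 N.
ΣF_y = 0: H_y = (45×10 + 330) − T sin 36° = 780 − 493.12 = 286.88 N.
|H| = √(H_x² + H_y²) = √((678.73)² + (286.88)²) = 736.86 N.

|H| ≈ 737 N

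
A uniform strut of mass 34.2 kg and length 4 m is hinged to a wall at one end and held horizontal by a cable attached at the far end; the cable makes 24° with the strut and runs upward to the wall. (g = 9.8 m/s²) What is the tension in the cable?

T ≈ 412 N

Take torques about the hinge: T sin 24° · 4 = 34.2×9.8×2 = 670.32 N·m.
So T = 670.32 / (0.4067 × 4) = 412.01 N.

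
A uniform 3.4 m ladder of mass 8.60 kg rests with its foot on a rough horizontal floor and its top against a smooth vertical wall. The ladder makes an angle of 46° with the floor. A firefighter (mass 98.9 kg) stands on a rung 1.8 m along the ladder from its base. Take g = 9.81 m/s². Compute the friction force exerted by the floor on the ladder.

f ≈ 537 N

Torques about the foot: N_wall · 3.4 sin 46° = 8.60×9.81×1.7 cos 46° + 98.9×9.81×1.8 cos 46° → N_wall = 536.75 N.
ΣF_x = 0: f_floor = N_wall = 536.75 N.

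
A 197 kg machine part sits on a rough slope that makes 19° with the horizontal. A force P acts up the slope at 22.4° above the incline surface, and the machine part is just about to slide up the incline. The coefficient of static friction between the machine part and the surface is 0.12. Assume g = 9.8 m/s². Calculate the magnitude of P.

P ≈ 874 N

On the verge of sliding up the incline, friction equals μN and acts down the slope.
Perpendicular: N + P sin 22.4° = W cos 19° = 1825 N.
Along incline: P cos 22.4° = W sin 19° + μN  with W sin 19° = 628.5 N.
Solving the pair for P and N: P = 873.6 N, N = 1493 N (and f = μN = 179.1 N).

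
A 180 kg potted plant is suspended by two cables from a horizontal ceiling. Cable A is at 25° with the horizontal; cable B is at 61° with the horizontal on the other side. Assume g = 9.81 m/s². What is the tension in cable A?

Weight W = 180 × 9.81 = 1766 N acts straight down.
Horizontal: T_A cos 25° = T_B cos 61°  →  T_B = 1.869 T_A.
Vertical: T_A sin 25° + T_B sin 61° = 1766.
Substituting the horizontal relation into the vertical equation gives 2.058 T_A = 1766, so T_A = 858.2 N.

T_A ≈ 858 N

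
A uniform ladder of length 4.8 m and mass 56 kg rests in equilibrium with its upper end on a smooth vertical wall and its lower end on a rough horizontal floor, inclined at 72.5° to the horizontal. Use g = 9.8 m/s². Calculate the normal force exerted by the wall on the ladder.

Torques about the foot: N_wall · 4.8 sin 72.5° = 56×9.8×2.4 cos 72.5° → N_wall = 86.518 N.

N_wall ≈ 86.5 N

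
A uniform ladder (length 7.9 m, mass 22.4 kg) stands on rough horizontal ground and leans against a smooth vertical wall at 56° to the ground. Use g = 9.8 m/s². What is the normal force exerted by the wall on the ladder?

Torques about the foot: N_wall · 7.9 sin 56° = 22.4×9.8×3.95 cos 56° → N_wall = 74.034 N.

N_wall ≈ 74 N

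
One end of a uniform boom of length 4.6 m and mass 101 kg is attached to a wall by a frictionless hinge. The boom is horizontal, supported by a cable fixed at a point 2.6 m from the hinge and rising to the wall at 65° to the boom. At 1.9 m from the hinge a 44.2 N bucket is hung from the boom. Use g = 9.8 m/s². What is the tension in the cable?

Take torques about the hinge: T sin 65° · 2.6 = 101×9.8×2.3 + 44.2×1.9 = 2360.5 N·m.
So T = 2360.5 / (0.9063 × 2.6) = 1001.7 N.

T ≈ 1000 N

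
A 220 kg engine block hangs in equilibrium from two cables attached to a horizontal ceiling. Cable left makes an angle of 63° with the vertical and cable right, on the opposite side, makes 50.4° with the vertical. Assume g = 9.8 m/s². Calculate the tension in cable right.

T_right ≈ 2090 N

Angles from the horizontal: cable left is 90° − 63° = 27°, cable right is 90° − 50.4° = 39.6°.
Weight W = 220 × 9.8 = 2156 N acts straight down.
Horizontal: T_left cos 27° = T_right cos 39.6°  →  T_left = 0.8648 T_right.
Vertical: T_left sin 27° + T_right sin 39.6° = 2156.
Substituting the horizontal relation into the vertical equation gives 1.03 T_right = 2156, so T_right = 2093 N.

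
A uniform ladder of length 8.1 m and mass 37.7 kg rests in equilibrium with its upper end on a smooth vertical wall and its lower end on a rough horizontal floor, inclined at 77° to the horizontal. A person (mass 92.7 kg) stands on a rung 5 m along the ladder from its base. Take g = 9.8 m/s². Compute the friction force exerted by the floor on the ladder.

Torques about the foot: N_wall · 8.1 sin 77° = 37.7×9.8×4.05 cos 77° + 92.7×9.8×5 cos 77° → N_wall = 172.11 N.
ΣF_x = 0: f_floor = N_wall = 172.11 N.

f ≈ 172 N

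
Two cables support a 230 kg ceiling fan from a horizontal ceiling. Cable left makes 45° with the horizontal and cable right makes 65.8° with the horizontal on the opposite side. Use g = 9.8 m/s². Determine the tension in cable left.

T_left ≈ 988 N

Weight W = 230 × 9.8 = 2254 N acts straight down.
Horizontal: T_left cos 45° = T_right cos 65.8°  →  T_right = 1.725 T_left.
Vertical: T_left sin 45° + T_right sin 65.8° = 2254.
Substituting the horizontal relation into the vertical equation gives 2.28 T_left = 2254, so T_left = 988.4 N.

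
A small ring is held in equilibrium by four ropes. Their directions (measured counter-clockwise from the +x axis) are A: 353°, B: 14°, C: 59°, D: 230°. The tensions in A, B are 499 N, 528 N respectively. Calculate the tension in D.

T_D ≈ 5300 N

Resolve: ΣF_x = 499 cos 353° + 528 cos 14° + T_C cos 59° + T_D cos 230° = 0.
        ΣF_y = 499 sin 353° + 528 sin 14° + T_C sin 59° + T_D sin 230° = 0.
The known terms sum to (1008, 66.92) N, so 0.5150 T_C − 0.6428 T_D = -1008 and 0.8572 T_C − 0.7660 T_D = -66.92.
Solving simultaneously: T_C = 4659 N, T_D = 5301 N.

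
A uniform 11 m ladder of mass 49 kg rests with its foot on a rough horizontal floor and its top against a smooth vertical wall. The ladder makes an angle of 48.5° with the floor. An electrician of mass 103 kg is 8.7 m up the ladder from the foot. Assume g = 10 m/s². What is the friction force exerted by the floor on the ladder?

f ≈ 937 N

Torques about the foot: N_wall · 11 sin 48.5° = 49×10×5.5 cos 48.5° + 103×10×8.7 cos 48.5° → N_wall = 937.49 N.
ΣF_x = 0: f_floor = N_wall = 937.49 N.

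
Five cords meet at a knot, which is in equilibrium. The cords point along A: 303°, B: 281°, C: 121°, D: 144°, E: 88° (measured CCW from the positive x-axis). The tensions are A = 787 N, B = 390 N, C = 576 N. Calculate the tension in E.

T_E ≈ 390 N

Resolve: ΣF_x = 787 cos 303° + 390 cos 281° + 576 cos 121° + T_D cos 144° + T_E cos 88° = 0.
        ΣF_y = 787 sin 303° + 390 sin 281° + 576 sin 121° + T_D sin 144° + T_E sin 88° = 0.
The known terms sum to (206.4, -549.1) N, so -0.8090 T_D + 0.0349 T_E = -206.4 and 0.5878 T_D + 0.9994 T_E = 549.1.
Solving simultaneously: T_D = 271.9 N, T_E = 389.6 N.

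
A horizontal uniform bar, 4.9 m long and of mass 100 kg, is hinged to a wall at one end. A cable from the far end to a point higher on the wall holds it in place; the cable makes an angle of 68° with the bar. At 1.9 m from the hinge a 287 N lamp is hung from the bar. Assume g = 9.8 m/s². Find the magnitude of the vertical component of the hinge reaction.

|H_y| ≈ 666 N

Take torques about the hinge: T sin 68° · 4.9 = 100×9.8×2.45 + 287×1.9 = 2946.3 N·m.
So T = 2946.3 / (0.9272 × 4.9) = 648.51 N.
ΣF_y = 0: H_y = (100×9.8 + 287) − T sin 68° = 1267 − 601.29 = 665.71 N.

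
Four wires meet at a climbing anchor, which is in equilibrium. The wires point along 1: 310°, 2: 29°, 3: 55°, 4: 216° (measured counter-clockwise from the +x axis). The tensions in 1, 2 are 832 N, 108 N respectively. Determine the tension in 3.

Resolve: ΣF_x = 832 cos 310° + 108 cos 29° + T_3 cos 55° + T_4 cos 216° = 0.
        ΣF_y = 832 sin 310° + 108 sin 29° + T_3 sin 55° + T_4 sin 216° = 0.
The known terms sum to (629.3, -585) N, so 0.5736 T_3 − 0.8090 T_4 = -629.3 and 0.8192 T_3 − 0.5878 T_4 = 585.
Solving simultaneously: T_3 = 2590 N, T_4 = 2614 N.

T_3 ≈ 2590 N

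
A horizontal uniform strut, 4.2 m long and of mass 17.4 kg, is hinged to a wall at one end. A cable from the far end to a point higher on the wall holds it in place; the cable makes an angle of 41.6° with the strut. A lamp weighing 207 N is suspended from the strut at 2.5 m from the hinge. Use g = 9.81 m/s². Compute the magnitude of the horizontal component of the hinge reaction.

H_x ≈ 235 N

Take torques about the hinge: T sin 41.6° · 4.2 = 17.4×9.81×2.1 + 207×2.5 = 875.96 N·m.
So T = 875.96 / (0.6639 × 4.2) = 314.13 N.
ΣF_x = 0: H_x = T cos 41.6° = 234.91 N.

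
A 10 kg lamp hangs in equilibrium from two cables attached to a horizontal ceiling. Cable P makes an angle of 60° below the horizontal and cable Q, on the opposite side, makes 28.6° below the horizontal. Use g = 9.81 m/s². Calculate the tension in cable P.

Weight W = 10 × 9.81 = 98.1 N acts straight down.
Horizontal: T_P cos 60° = T_Q cos 28.6°  →  T_Q = 0.5695 T_P.
Vertical: T_P sin 60° + T_Q sin 28.6° = 98.1.
Substituting the horizontal relation into the vertical equation gives 1.139 T_P = 98.1, so T_P = 86.16 N.

T_P ≈ 86.2 N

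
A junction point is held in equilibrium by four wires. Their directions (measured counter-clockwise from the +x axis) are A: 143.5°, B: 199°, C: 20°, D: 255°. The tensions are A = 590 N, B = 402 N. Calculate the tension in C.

T_C ≈ 1080 N

Resolve: ΣF_x = 590 cos 143.5° + 402 cos 199° + T_C cos 20° + T_D cos 255° = 0.
        ΣF_y = 590 sin 143.5° + 402 sin 199° + T_C sin 20° + T_D sin 255° = 0.
The known terms sum to (-854.4, 220.1) N, so 0.9397 T_C − 0.2588 T_D = 854.4 and 0.3420 T_C − 0.9659 T_D = -220.1.
Solving simultaneously: T_C = 1077 N, T_D = 609.2 N.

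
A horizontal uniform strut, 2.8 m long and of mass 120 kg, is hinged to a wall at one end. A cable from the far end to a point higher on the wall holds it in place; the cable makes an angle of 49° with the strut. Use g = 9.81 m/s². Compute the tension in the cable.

T ≈ 780 N

Take torques about the hinge: T sin 49° · 2.8 = 120×9.81×1.4 = 1648.1 N·m.
So T = 1648.1 / (0.7547 × 2.8) = 779.9 N.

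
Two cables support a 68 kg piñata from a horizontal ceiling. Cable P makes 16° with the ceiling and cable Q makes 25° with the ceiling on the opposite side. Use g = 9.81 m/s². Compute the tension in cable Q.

Weight W = 68 × 9.81 = 667.1 N acts straight down.
Horizontal: T_P cos 16° = T_Q cos 25°  →  T_P = 0.9428 T_Q.
Vertical: T_P sin 16° + T_Q sin 25° = 667.1.
Substituting the horizontal relation into the vertical equation gives 0.6825 T_Q = 667.1, so T_Q = 977.4 N.

T_Q ≈ 977 N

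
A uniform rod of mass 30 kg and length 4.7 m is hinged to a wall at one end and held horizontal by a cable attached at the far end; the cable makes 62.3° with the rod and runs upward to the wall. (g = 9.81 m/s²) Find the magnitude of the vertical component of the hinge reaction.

Take torques about the hinge: T sin 62.3° · 4.7 = 30×9.81×2.35 = 691.61 N·m.
So T = 691.61 / (0.8854 × 4.7) = 166.2 N.
ΣF_y = 0: H_y = (30×9.81) − T sin 62.3° = 294.3 − 147.15 = 147.15 N.

|H_y| ≈ 147 N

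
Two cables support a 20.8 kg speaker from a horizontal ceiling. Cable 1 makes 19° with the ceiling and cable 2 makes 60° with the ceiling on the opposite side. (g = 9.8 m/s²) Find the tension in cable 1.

T_1 ≈ 104 N

Weight W = 20.8 × 9.8 = 203.8 N acts straight down.
Horizontal: T_1 cos 19° = T_2 cos 60°  →  T_2 = 1.891 T_1.
Vertical: T_1 sin 19° + T_2 sin 60° = 203.8.
Substituting the horizontal relation into the vertical equation gives 1.963 T_1 = 203.8, so T_1 = 103.8 N.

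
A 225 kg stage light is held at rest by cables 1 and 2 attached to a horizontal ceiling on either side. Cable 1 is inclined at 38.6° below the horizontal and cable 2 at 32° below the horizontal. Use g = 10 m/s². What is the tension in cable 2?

T_2 ≈ 1860 N

Weight W = 225 × 10 = 2250 N acts straight down.
Horizontal: T_1 cos 38.6° = T_2 cos 32°  →  T_1 = 1.085 T_2.
Vertical: T_1 sin 38.6° + T_2 sin 32° = 2250.
Substituting the horizontal relation into the vertical equation gives 1.207 T_2 = 2250, so T_2 = 1864 N.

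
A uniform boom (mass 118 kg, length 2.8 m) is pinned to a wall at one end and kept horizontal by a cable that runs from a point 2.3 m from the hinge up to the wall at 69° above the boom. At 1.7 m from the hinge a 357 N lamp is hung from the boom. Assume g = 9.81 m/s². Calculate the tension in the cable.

Take torques about the hinge: T sin 69° · 2.3 = 118×9.81×1.4 + 357×1.7 = 2227.5 N·m.
So T = 2227.5 / (0.9336 × 2.3) = 1037.4 N.

T ≈ 1040 N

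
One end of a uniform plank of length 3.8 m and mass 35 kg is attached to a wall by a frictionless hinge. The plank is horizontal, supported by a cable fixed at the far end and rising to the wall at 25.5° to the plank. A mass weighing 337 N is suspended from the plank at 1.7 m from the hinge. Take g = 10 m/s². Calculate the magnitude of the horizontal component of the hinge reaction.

H_x ≈ 683 N

Take torques about the hinge: T sin 25.5° · 3.8 = 35×10×1.9 + 337×1.7 = 1237.9 N·m.
So T = 1237.9 / (0.4305 × 3.8) = 756.69 N.
ΣF_x = 0: H_x = T cos 25.5° = 682.98 N.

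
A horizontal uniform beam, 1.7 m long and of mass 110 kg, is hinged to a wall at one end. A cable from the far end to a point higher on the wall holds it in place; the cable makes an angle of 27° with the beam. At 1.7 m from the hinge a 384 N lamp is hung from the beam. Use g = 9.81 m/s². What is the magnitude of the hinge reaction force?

Take torques about the hinge: T sin 27° · 1.7 = 110×9.81×0.85 + 384×1.7 = 1570 N·m.
So T = 1570 / (0.4540 × 1.7) = 2034.3 N.
ΣF_x = 0: H_x = T cos 27° = 1812.6 N.
ΣF_y = 0: H_y = (110×9.81 + 384) − T sin 27° = 1463.1 − 923.55 = 539.55 N.
|H| = √(H_x² + H_y²) = √((1812.6)² + (539.55)²) = 1891.2 N.

|H| ≈ 1890 N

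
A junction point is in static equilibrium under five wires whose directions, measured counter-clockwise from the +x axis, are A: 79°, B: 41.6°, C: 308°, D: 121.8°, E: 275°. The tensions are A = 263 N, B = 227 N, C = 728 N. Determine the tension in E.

Resolve: ΣF_x = 263 cos 79° + 227 cos 41.6° + 728 cos 308° + T_D cos 121.8° + T_E cos 275° = 0.
        ΣF_y = 263 sin 79° + 227 sin 41.6° + 728 sin 308° + T_D sin 121.8° + T_E sin 275° = 0.
The known terms sum to (668.1, -164.8) N, so -0.5270 T_D + 0.0872 T_E = -668.1 and 0.8499 T_D − 0.9962 T_E = 164.8.
Solving simultaneously: T_D = 1444 N, T_E = 1067 N.

T_E ≈ 1070 N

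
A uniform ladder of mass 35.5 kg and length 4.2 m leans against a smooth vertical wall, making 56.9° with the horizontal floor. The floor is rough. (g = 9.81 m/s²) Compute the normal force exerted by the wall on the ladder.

Torques about the foot: N_wall · 4.2 sin 56.9° = 35.5×9.81×2.1 cos 56.9° → N_wall = 113.51 N.

N_wall ≈ 114 N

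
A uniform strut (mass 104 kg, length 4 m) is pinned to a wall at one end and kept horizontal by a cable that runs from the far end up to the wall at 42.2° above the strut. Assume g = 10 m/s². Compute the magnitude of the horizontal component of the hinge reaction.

Take torques about the hinge: T sin 42.2° · 4 = 104×10×2 = 2080 N·m.
So T = 2080 / (0.6717 × 4) = 774.13 N.
ΣF_x = 0: H_x = T cos 42.2° = 573.48 N.

H_x ≈ 573 N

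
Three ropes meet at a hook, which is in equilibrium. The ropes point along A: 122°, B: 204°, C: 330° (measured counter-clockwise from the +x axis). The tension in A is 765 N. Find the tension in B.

T_B ≈ 444 N

Resolve: ΣF_x = 765 cos 122° + T_B cos 204° + T_C cos 330° = 0.
        ΣF_y = 765 sin 122° + T_B sin 204° + T_C sin 330° = 0.
The known terms sum to (-405.4, 648.8) N, so -0.9135 T_B + 0.8660 T_C = 405.4 and -0.4067 T_B − 0.5000 T_C = -648.8.
Solving simultaneously: T_B = 443.9 N, T_C = 936.4 N.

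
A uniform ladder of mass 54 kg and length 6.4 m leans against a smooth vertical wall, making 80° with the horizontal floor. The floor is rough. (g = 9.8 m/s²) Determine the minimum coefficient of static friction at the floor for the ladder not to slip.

ΣF_y = 0: N_floor = 54×9.8 = 529.2 N.
Torques about the foot: N_wall · 6.4 sin 80° = 54×9.8×3.2 cos 80° → N_wall = 46.656 N.
ΣF_x = 0: f_floor = N_wall = 46.656 N.
μ_min = f_floor / N_floor = 46.656 / 529.2 = 0.08816.

μ_min ≈ 0.0882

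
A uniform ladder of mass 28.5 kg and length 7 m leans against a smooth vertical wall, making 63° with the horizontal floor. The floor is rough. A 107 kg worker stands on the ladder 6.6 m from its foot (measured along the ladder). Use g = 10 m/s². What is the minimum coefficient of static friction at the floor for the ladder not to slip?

ΣF_y = 0: N_floor = 28.5×10 + 107×10 = 1355 N.
Torques about the foot: N_wall · 7 sin 63° = 28.5×10×3.5 cos 63° + 107×10×6.6 cos 63° → N_wall = 586.65 N.
ΣF_x = 0: f_floor = N_wall = 586.65 N.
μ_min = f_floor / N_floor = 586.65 / 1355 = 0.4329.

μ_min ≈ 0.433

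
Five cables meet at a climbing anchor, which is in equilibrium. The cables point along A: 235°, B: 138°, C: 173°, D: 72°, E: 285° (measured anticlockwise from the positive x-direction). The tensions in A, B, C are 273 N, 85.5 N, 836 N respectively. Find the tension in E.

Resolve: ΣF_x = 273 cos 235° + 85.5 cos 138° + 836 cos 173° + T_D cos 72° + T_E cos 285° = 0.
        ΣF_y = 273 sin 235° + 85.5 sin 138° + 836 sin 173° + T_D sin 72° + T_E sin 285° = 0.
The known terms sum to (-1050, -64.54) N, so 0.3090 T_D + 0.2588 T_E = 1050 and 0.9511 T_D − 0.9659 T_E = 64.54.
Solving simultaneously: T_D = 1893 N, T_E = 1797 N.

T_E ≈ 1800 N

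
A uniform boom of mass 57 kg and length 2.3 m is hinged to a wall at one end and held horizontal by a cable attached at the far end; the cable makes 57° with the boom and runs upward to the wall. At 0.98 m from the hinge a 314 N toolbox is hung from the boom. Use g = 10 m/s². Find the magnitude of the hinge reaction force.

Take torques about the hinge: T sin 57° · 2.3 = 57×10×1.15 + 314×0.98 = 963.22 N·m.
So T = 963.22 / (0.8387 × 2.3) = 499.35 N.
ΣF_x = 0: H_x = T cos 57° = 271.97 N.
ΣF_y = 0: H_y = (57×10 + 314) − T sin 57° = 884 − 418.79 = 465.21 N.
|H| = √(H_x² + H_y²) = √((271.97)² + (465.21)²) = 538.87 N.

|H| ≈ 539 N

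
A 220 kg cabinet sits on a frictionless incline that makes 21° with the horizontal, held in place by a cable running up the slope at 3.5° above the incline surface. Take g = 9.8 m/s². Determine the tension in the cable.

Take axes along and perpendicular to the incline. Weight components: W sin 21° = 772.6 N down-slope, W cos 21° = 2013 N into the surface.
Along incline: T cos 3.5° = W sin 21° → T = 774.1 N.
Perpendicular: N = W cos 21° − T sin 3.5° = 1966 N.

T ≈ 774 N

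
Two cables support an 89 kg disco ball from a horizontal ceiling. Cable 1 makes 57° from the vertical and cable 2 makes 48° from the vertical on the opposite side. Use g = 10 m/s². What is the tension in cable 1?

T_1 ≈ 685 N

Angles from the horizontal: cable 1 is 90° − 57° = 33°, cable 2 is 90° − 48° = 42°.
Weight W = 89 × 10 = 890 N acts straight down.
Horizontal: T_1 cos 33° = T_2 cos 42°  →  T_2 = 1.129 T_1.
Vertical: T_1 sin 33° + T_2 sin 42° = 890.
Substituting the horizontal relation into the vertical equation gives 1.3 T_1 = 890, so T_1 = 684.7 N.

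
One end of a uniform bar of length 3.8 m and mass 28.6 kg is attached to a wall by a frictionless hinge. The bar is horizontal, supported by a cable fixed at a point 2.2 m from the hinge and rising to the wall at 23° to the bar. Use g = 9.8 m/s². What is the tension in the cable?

T ≈ 620 N

Take torques about the hinge: T sin 23° · 2.2 = 28.6×9.8×1.9 = 532.53 N·m.
So T = 532.53 / (0.3907 × 2.2) = 619.51 N.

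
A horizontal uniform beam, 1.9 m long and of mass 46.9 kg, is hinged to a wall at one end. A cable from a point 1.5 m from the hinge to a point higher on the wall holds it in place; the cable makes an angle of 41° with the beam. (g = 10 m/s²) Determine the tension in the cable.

T ≈ 453 N

Take torques about the hinge: T sin 41° · 1.5 = 46.9×10×0.95 = 445.55 N·m.
So T = 445.55 / (0.6561 × 1.5) = 452.75 N.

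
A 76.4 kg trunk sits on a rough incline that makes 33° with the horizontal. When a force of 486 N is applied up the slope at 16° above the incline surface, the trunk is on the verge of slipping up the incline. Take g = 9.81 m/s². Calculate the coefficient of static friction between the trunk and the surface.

On the verge of sliding up the incline, friction is at its maximum μN and acts down the slope.
Perpendicular to incline: N = W cos 33° − P sin 16° = 628.6 − 134 = 494.6 N.
Along incline: P cos 16° − μN = W sin 33° → μ = −(W sin 33° − P cos 16°) / N = 0.1192.

μ ≈ 0.119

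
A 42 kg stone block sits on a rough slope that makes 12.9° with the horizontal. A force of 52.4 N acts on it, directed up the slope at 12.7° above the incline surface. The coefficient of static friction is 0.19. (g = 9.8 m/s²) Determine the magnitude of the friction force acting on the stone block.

Axes along / perpendicular to the incline. W sin 12.9° = 91.89 N down-slope; W cos 12.9° = 401.2 N into the surface.
Perpendicular: N = W cos 12.9° − P sin 12.7° = 401.2 − 11.52 = 389.7 N.
Along incline: P cos 12.7° + f = W sin 12.9° (friction acts up-slope) → f = 91.89 − 51.12 = 40.77 N.
|f| = 40.77 N ≤ μN = 74.04 N, so the stone block is indeed static.

f ≈ 40.8 N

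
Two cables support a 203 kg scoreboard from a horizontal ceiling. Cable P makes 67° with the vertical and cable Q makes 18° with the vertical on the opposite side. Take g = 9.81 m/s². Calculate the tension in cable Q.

Angles from the horizontal: cable P is 90° − 67° = 23°, cable Q is 90° − 18° = 72°.
Weight W = 203 × 9.81 = 1991 N acts straight down.
Horizontal: T_P cos 23° = T_Q cos 72°  →  T_P = 0.3357 T_Q.
Vertical: T_P sin 23° + T_Q sin 72° = 1991.
Substituting the horizontal relation into the vertical equation gives 1.082 T_Q = 1991, so T_Q = 1840 N.

T_Q ≈ 1840 N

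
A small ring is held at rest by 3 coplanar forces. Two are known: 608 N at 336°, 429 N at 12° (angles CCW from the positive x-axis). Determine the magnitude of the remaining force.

F ≈ 988 N

Sum the known components: ΣF_x = 975.1 N, ΣF_y = -158.1 N.
For equilibrium the remaining force must supply (−ΣF_x, −ΣF_y) = (-975.1, 158.1) N.
Magnitude = √((-975.1)² + (158.1)²) = 987.8 N; direction = atan2(158.1, -975.1) = 170.8°.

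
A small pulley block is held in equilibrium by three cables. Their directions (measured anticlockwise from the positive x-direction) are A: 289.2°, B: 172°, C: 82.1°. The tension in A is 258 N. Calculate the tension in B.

T_B ≈ 118 N

Resolve: ΣF_x = 258 cos 289.2° + T_B cos 172° + T_C cos 82.1° = 0.
        ΣF_y = 258 sin 289.2° + T_B sin 172° + T_C sin 82.1° = 0.
The known terms sum to (84.85, -243.6) N, so -0.9903 T_B + 0.1374 T_C = -84.85 and 0.1392 T_B + 0.9905 T_C = 243.6.
Solving simultaneously: T_B = 117.5 N, T_C = 229.5 N.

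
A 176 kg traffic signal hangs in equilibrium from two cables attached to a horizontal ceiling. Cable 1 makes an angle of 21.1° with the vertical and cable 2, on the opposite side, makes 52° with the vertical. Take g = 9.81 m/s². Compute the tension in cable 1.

Angles from the horizontal: cable 1 is 90° − 21.1° = 68.9°, cable 2 is 90° − 52° = 38°.
Weight W = 176 × 9.81 = 1727 N acts straight down.
Horizontal: T_1 cos 68.9° = T_2 cos 38°  →  T_2 = 0.4568 T_1.
Vertical: T_1 sin 68.9° + T_2 sin 38° = 1727.
Substituting the horizontal relation into the vertical equation gives 1.214 T_1 = 1727, so T_1 = 1422 N.

T_1 ≈ 1420 N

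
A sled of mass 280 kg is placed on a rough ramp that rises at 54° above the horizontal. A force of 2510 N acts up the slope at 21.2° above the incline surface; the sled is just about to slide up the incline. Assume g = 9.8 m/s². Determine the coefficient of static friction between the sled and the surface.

On the verge of sliding up the incline, friction is at its maximum μN and acts down the slope.
Perpendicular to incline: N = W cos 54° − P sin 21.2° = 1613 − 907.7 = 705.2 N.
Along incline: P cos 21.2° − μN = W sin 54° → μ = −(W sin 54° − P cos 21.2°) / N = 0.1704.

μ ≈ 0.170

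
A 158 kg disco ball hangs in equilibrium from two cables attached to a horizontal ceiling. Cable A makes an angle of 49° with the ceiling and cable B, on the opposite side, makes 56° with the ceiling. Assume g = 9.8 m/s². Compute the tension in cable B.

T_B ≈ 1050 N

Weight W = 158 × 9.8 = 1548 N acts straight down.
Horizontal: T_A cos 49° = T_B cos 56°  →  T_A = 0.8524 T_B.
Vertical: T_A sin 49° + T_B sin 56° = 1548.
Substituting the horizontal relation into the vertical equation gives 1.472 T_B = 1548, so T_B = 1052 N.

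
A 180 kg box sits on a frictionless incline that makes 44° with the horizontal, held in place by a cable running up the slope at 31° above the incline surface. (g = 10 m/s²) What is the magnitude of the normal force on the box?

Take axes along and perpendicular to the incline. Weight components: W sin 44° = 1250 N down-slope, W cos 44° = 1295 N into the surface.
Along incline: T cos 31° = W sin 44° → T = 1459 N.
Perpendicular: N = W cos 44° − T sin 31° = 543.5 N.

N ≈ 544 N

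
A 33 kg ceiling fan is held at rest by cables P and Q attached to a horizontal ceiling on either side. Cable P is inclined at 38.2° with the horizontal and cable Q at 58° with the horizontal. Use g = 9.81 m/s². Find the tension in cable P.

T_P ≈ 173 N

Weight W = 33 × 9.81 = 323.7 N acts straight down.
Horizontal: T_P cos 38.2° = T_Q cos 58°  →  T_Q = 1.483 T_P.
Vertical: T_P sin 38.2° + T_Q sin 58° = 323.7.
Substituting the horizontal relation into the vertical equation gives 1.876 T_P = 323.7, so T_P = 172.6 N.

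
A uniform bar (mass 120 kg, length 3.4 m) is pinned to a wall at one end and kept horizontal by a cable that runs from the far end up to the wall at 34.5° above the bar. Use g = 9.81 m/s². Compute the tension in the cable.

Take torques about the hinge: T sin 34.5° · 3.4 = 120×9.81×1.7 = 2001.2 N·m.
So T = 2001.2 / (0.5664 × 3.4) = 1039.2 N.

T ≈ 1040 N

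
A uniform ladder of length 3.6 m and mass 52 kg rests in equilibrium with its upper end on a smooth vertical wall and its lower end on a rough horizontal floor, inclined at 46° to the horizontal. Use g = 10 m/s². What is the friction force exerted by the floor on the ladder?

f ≈ 251 N

Torques about the foot: N_wall · 3.6 sin 46° = 52×10×1.8 cos 46° → N_wall = 251.08 N.
ΣF_x = 0: f_floor = N_wall = 251.08 N.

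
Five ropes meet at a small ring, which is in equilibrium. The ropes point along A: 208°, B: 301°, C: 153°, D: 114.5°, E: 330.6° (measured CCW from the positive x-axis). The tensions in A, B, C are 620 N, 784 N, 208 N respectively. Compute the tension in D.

Resolve: ΣF_x = 620 cos 208° + 784 cos 301° + 208 cos 153° + T_D cos 114.5° + T_E cos 330.6° = 0.
        ΣF_y = 620 sin 208° + 784 sin 301° + 208 sin 153° + T_D sin 114.5° + T_E sin 330.6° = 0.
The known terms sum to (-329, -868.7) N, so -0.4147 T_D + 0.8712 T_E = 329 and 0.9100 T_D − 0.4909 T_E = 868.7.
Solving simultaneously: T_D = 1559 N, T_E = 1119 N.

T_D ≈ 1560 N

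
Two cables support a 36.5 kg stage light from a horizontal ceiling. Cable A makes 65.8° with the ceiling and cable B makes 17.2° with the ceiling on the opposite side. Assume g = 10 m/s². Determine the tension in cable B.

T_B ≈ 151 N

Weight W = 36.5 × 10 = 365 N acts straight down.
Horizontal: T_A cos 65.8° = T_B cos 17.2°  →  T_A = 2.33 T_B.
Vertical: T_A sin 65.8° + T_B sin 17.2° = 365.
Substituting the horizontal relation into the vertical equation gives 2.421 T_B = 365, so T_B = 150.7 N.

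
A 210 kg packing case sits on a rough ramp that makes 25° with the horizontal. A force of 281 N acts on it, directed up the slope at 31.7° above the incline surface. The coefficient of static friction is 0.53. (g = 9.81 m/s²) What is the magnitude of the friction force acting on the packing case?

f ≈ 632 N

Axes along / perpendicular to the incline. W sin 25° = 870.6 N down-slope; W cos 25° = 1867 N into the surface.
Perpendicular: N = W cos 25° − P sin 31.7° = 1867 − 147.7 = 1719 N.
Along incline: P cos 31.7° + f = W sin 25° (friction acts up-slope) → f = 870.6 − 239.1 = 631.6 N.
|f| = 631.6 N ≤ μN = 911.3 N, so the packing case is indeed static.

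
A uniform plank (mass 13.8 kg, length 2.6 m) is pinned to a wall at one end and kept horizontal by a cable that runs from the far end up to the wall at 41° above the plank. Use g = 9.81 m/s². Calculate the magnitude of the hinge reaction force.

Take torques about the hinge: T sin 41° · 2.6 = 13.8×9.81×1.3 = 175.99 N·m.
So T = 175.99 / (0.6561 × 2.6) = 103.18 N.
ΣF_x = 0: H_x = T cos 41° = 77.867 N.
ΣF_y = 0: H_y = (13.8×9.81) − T sin 41° = 135.38 − 67.689 = 67.689 N.
|H| = √(H_x² + H_y²) = √((77.867)² + (67.689)²) = 103.18 N.

|H| ≈ 103 N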